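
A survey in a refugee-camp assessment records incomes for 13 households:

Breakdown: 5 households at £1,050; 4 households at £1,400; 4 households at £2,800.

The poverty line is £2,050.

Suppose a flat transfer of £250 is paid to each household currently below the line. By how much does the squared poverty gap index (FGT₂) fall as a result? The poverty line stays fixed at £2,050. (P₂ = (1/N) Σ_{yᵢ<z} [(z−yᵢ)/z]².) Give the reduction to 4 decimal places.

Before: below the line — 5×£1,050, 4×£1,400; squared poverty gap index (FGT₂) = 0.122455.
After the £250 transfer: below the line — 5×£1,300, 4×£1,650; squared poverty gap index (FGT₂) = 0.063195.
Reduction = 0.122455 − 0.063195 = 0.0593.

0.0593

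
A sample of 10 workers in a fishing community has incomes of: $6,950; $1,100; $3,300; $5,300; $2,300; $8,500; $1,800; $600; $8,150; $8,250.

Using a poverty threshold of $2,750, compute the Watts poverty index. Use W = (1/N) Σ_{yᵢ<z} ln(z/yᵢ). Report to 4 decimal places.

0.3041

Below the line: $600, $1,100, $1,800, $2,300 (q = 4 of N = 10).
Log gaps: ln(2750/600) = 1.5224; ln(2750/1100) = 0.9163; ln(2750/1800) = 0.4238; ln(2750/2300) = 0.1787.
W = 3.041223 / 10 = 0.3041.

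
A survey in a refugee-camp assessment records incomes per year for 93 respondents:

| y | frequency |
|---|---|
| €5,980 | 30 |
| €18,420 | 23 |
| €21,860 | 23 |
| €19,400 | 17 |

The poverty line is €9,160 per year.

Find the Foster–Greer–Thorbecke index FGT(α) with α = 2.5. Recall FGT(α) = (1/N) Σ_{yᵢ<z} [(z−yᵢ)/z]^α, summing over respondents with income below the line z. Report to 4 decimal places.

0.0229

Below the line: 30×€5,980 (q = 30 of N = 93).
Shortfall ratios: (9160−5980)/9160 = 0.3472 (×30).
Raised to α = 2.5: 0.07101 (×30).
Sum = 2.130347; FGT(2.5) = 2.130347 / 93 = 0.0229.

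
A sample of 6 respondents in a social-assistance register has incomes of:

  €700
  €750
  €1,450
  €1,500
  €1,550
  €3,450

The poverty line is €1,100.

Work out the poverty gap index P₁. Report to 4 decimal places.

Poor units: €700, €750 (q = 2 of N = 6).
Normalized shortfalls: (1100−700)/1100 = 0.3636; (1100−750)/1100 = 0.3182.
Sum of shortfalls = 0.681818; P₁ averages over all N: 0.681818 / 6 = 0.1136.

0.1136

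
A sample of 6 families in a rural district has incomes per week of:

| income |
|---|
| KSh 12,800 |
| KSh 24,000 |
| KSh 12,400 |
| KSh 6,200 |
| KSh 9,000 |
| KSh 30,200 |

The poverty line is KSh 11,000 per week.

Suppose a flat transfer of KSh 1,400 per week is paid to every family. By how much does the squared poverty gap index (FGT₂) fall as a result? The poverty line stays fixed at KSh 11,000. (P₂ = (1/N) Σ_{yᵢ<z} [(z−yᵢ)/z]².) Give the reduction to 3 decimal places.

Before: below the line — KSh 6,200, KSh 9,000; squared poverty gap index (FGT₂) = 0.03725.
After the KSh 1,400 transfer: below the line — KSh 7,600, KSh 10,400; squared poverty gap index (FGT₂) = 0.01642.
Reduction = 0.03725 − 0.01642 = 0.021.

0.021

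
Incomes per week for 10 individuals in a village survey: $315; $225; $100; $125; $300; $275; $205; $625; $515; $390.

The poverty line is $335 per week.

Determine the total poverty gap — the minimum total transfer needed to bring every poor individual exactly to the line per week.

Poor units: $100, $125, $205, $225, $275, $300, $315 (q = 7 of N = 10).
Individual gaps: 335−100 = 235; 335−125 = 210; 335−205 = 130; 335−225 = 110; 335−275 = 60; 335−300 = 35; 335−315 = 20.
Aggregate gap = $800.

$800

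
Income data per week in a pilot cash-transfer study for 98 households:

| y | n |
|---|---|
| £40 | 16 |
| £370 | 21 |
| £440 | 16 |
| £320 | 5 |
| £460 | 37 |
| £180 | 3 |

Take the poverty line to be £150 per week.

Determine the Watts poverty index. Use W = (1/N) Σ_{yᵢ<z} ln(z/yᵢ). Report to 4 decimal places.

0.2158

Below the line: 16×£40 (q = 16 of N = 98).
Log gaps: ln(150/40) = 1.3218 (×16).
W = 21.148093 / 98 = 0.2158.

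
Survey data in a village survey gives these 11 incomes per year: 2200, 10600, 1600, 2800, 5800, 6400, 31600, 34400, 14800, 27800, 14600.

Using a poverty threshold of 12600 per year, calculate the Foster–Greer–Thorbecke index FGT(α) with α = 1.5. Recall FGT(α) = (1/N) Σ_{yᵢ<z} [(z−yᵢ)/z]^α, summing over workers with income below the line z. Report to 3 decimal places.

0.278

Poor units: 1600, 2200, 2800, 5800, 6400, 10600 (q = 6 of N = 11).
Relative gaps: (12600−1600)/12600 = 0.8730; (12600−2200)/12600 = 0.8254; (12600−2800)/12600 = 0.7778; (12600−5800)/12600 = 0.5397; (12600−6400)/12600 = 0.4921; (12600−10600)/12600 = 0.1587.
Raised to α = 1.5: 0.81571; 0.74988; 0.68594; 0.39647; 0.34517; 0.06324.
Sum = 3.056401; FGT(1.5) = 3.056401 / 11 = 0.278.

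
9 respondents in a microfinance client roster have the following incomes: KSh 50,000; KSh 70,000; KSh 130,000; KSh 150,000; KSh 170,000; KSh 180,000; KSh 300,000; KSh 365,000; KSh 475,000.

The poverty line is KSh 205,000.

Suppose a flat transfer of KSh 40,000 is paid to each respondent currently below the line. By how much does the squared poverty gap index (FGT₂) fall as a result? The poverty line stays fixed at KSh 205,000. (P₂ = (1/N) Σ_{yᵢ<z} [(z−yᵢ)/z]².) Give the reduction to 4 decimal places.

0.0768

Before: below the line — KSh 50,000, KSh 70,000, KSh 130,000, KSh 150,000, KSh 170,000, KSh 180,000; squared poverty gap index (FGT₂) = 0.139467.
After the KSh 40,000 transfer: below the line — KSh 90,000, KSh 110,000, KSh 170,000, KSh 190,000; squared poverty gap index (FGT₂) = 0.062661.
Reduction = 0.139467 − 0.062661 = 0.0768.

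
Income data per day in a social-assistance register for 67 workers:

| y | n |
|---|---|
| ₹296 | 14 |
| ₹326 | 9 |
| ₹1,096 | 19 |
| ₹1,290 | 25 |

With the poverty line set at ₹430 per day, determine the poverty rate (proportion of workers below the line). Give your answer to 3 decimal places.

23 of the 67 workers have income below ₹430.
H = 23/67 = 0.343.

0.343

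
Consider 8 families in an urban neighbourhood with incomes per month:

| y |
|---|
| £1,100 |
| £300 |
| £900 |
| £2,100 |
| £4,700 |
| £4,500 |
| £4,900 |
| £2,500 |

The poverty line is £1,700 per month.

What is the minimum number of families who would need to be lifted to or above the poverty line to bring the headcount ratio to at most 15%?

2

3 of the 8 families are poor, so H = 3/8 = 0.375.
A headcount ratio of at most 15% allows at most ⌊0.15 × 8⌋ = 1 poor families.
So at least 3 − 1 = 2 must be lifted.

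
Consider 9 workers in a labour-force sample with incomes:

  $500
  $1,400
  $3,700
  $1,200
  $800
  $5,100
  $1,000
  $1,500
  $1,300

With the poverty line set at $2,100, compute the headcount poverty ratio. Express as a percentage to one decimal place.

77.8%

7 of the 9 workers have income below $2,100.
H = 7/9 = 77.8%.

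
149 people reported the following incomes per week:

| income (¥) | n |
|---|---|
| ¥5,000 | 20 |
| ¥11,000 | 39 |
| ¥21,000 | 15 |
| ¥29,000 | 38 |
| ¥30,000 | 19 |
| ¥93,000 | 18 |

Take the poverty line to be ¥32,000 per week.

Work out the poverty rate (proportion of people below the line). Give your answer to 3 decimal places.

0.879

131 of the 149 people have income below ¥32,000.
H = 131/149 = 0.879.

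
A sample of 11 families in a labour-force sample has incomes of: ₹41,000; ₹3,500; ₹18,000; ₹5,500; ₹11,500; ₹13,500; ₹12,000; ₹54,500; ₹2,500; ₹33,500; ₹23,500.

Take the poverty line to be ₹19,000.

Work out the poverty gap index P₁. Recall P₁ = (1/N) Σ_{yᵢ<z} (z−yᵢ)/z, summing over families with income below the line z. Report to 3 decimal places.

0.318

Below z: ₹2,500, ₹3,500, ₹5,500, ₹11,500, ₹12,000, ₹13,500, ₹18,000 (q = 7 of N = 11).
Normalized shortfalls: (19000−2500)/19000 = 0.8684; (19000−3500)/19000 = 0.8158; (19000−5500)/19000 = 0.7105; (19000−11500)/19000 = 0.3947; (19000−12000)/19000 = 0.3684; (19000−13500)/19000 = 0.2895; (19000−18000)/19000 = 0.0526.
Σ = 3.500000. Dividing by the full population N = 11 gives P₁ = 0.318.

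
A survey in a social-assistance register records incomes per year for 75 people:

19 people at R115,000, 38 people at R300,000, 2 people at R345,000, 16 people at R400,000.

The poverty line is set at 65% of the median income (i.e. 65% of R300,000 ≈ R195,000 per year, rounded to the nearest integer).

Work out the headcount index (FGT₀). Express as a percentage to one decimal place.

19 of the 75 people have income below R195,000.
H = 19/75 = 25.3%.

25.3%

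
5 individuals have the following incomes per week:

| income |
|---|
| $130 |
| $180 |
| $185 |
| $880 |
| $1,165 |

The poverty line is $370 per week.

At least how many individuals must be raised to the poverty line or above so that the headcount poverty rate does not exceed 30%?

2

3 of the 5 individuals are poor, so H = 3/5 = 0.600.
A headcount ratio of at most 30% allows at most ⌊0.30 × 5⌋ = 1 poor individuals.
So at least 3 − 1 = 2 must be lifted.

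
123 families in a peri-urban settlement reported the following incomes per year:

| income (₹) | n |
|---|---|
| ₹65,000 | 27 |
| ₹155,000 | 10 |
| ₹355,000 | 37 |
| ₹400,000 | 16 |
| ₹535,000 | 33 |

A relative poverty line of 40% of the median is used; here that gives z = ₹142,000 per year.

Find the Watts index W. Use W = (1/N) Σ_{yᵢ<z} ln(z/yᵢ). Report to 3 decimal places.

Incomes under z: 27×₹65,000 (q = 27 of N = 123).
ln(z/y) terms: ln(142000/65000) = 0.7814 (×27).
W = 21.098874 / 123 = 0.172.

0.172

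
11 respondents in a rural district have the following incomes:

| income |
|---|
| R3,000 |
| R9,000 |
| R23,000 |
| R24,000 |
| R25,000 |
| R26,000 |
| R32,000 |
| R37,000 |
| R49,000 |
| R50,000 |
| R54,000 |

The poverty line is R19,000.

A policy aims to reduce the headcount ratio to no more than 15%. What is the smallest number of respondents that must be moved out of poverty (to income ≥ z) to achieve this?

1

Currently q = 2 of N = 11 are below the line (H = 0.182).
A headcount ratio of at most 15% allows at most ⌊0.15 × 11⌋ = 1 poor respondents.
So at least 2 − 1 = 1 must be lifted.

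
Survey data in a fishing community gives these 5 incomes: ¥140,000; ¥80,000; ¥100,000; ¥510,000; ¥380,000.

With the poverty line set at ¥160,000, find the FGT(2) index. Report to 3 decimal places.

0.081

Below z: ¥80,000, ¥100,000, ¥140,000 (q = 3 of N = 5).
Normalized shortfalls: (160000−80000)/160000 = 0.5000; (160000−100000)/160000 = 0.3750; (160000−140000)/160000 = 0.1250.
Squared: 0.2500; 0.1406; 0.0156.
Sum = 0.406250; P₂ = 0.406250 / 5 = 0.081.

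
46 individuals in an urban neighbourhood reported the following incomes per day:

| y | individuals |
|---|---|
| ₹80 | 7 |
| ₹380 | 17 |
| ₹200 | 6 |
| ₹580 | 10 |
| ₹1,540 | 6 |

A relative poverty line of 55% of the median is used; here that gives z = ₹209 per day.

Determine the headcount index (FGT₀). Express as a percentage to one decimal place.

13 of the 46 individuals have income below ₹209.
H = 13/46 = 28.3%.

28.3%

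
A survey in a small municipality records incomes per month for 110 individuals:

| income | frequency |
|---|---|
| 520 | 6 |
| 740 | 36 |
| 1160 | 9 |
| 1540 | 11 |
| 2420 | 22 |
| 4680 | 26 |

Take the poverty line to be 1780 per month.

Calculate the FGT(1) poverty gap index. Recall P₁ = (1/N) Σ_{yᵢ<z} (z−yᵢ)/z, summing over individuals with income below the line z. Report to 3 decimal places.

0.272

Below z: 6×520, 36×740, 9×1160, 11×1540 (q = 62 of N = 110).
Shortfall ratios: (1780−520)/1780 = 0.7079 (×6); (1780−740)/1780 = 0.5843 (×36); (1780−1160)/1780 = 0.3483 (×9); (1780−1540)/1780 = 0.1348 (×11).
Sum of shortfalls = 29.898876; P₁ averages over all N: 29.898876 / 110 = 0.272.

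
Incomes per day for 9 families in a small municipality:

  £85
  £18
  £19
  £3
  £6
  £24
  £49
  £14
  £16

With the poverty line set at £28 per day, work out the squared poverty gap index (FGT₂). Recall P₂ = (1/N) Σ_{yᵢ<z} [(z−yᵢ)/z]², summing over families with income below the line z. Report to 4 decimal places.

Incomes under z: £3, £6, £14, £16, £18, £19, £24 (q = 7 of N = 9).
Normalized shortfalls: (28−3)/28 = 0.8929; (28−6)/28 = 0.7857; (28−14)/28 = 0.5000; (28−16)/28 = 0.4286; (28−18)/28 = 0.3571; (28−19)/28 = 0.3214; (28−24)/28 = 0.1429.
Squared: 0.7972; 0.6173; 0.2500; 0.1837; 0.1276; 0.1033; 0.0204.
Sum = 2.099490; P₂ = 2.099490 / 9 = 0.2333.

0.2333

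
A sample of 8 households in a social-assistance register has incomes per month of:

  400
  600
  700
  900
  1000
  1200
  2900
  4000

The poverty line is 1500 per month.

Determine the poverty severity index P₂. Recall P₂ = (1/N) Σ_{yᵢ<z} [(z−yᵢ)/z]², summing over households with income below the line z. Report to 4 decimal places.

0.1867

Below z: 400, 600, 700, 900, 1000, 1200 (q = 6 of N = 8).
Shortfall ratios: (1500−400)/1500 = 0.7333; (1500−600)/1500 = 0.6000; (1500−700)/1500 = 0.5333; (1500−900)/1500 = 0.4000; (1500−1000)/1500 = 0.3333; (1500−1200)/1500 = 0.2000.
Squared: 0.5378; 0.3600; 0.2844; 0.1600; 0.1111; 0.0400.
Sum = 1.493333; P₂ = 1.493333 / 8 = 0.1867.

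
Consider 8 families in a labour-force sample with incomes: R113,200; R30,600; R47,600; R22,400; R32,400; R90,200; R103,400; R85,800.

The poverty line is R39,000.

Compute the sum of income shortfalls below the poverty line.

R31,600

Below z: R22,400, R30,600, R32,400 (q = 3 of N = 8).
Individual gaps: 39000−22400 = 16600; 39000−30600 = 8400; 39000−32400 = 6600.
Aggregate gap = R31,600.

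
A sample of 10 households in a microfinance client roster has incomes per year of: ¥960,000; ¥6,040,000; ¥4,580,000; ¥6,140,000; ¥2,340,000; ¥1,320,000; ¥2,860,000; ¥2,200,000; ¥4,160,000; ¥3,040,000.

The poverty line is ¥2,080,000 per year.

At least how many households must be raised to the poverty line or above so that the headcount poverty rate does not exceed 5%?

2

Currently q = 2 of N = 10 are below the line (H = 0.200).
A headcount ratio of at most 5% allows at most ⌊0.05 × 10⌋ = 0 poor households.
So at least 2 − 0 = 2 must be lifted.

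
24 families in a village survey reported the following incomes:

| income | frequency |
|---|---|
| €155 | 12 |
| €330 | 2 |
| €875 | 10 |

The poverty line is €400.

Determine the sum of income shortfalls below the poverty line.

Below z: 12×€155, 2×€330 (q = 14 of N = 24).
Individual gaps: 12×(400−155) = 2940; 2×(400−330) = 140.
Aggregate gap = €3,080.

€3,080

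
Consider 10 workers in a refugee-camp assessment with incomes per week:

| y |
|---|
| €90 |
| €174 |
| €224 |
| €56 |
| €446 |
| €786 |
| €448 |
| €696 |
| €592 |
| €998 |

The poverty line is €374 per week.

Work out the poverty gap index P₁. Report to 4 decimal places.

Below the line: €56, €90, €174, €224 (q = 4 of N = 10).
Normalized shortfalls: (374−56)/374 = 0.8503; (374−90)/374 = 0.7594; (374−174)/374 = 0.5348; (374−224)/374 = 0.4011.
Sum of shortfalls = 2.545455; P₁ averages over all N: 2.545455 / 10 = 0.2545.

0.2545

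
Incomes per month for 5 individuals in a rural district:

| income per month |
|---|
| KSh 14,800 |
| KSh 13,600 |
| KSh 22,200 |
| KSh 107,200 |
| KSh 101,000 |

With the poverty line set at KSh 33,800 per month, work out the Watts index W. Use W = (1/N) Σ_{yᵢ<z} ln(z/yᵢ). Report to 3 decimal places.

0.431

Incomes under z: KSh 13,600, KSh 14,800, KSh 22,200 (q = 3 of N = 5).
ln(z/y) terms: ln(33800/13600) = 0.9104; ln(33800/14800) = 0.8258; ln(33800/22200) = 0.4204.
W = 2.156593 / 5 = 0.431.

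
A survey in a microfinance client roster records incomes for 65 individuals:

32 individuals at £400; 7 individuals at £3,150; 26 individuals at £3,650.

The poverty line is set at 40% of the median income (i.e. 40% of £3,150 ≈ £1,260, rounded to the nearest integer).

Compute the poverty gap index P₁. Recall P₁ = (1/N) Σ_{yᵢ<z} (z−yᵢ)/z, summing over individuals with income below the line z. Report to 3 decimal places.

Incomes under z: 32×£400 (q = 32 of N = 65).
Relative gaps: (1260−400)/1260 = 0.6825 (×32).
Σ = 21.841270. Dividing by the full population N = 65 gives P₁ = 0.336.

0.336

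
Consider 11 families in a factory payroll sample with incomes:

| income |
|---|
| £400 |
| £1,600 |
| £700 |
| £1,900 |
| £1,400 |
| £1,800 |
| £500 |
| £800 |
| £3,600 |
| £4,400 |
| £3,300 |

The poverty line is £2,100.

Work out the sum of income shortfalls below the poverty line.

Incomes under z: £400, £500, £700, £800, £1,400, £1,600, £1,800, £1,900 (q = 8 of N = 11).
Individual gaps: 2100−400 = 1700; 2100−500 = 1600; 2100−700 = 1400; 2100−800 = 1300; 2100−1400 = 700; 2100−1600 = 500; 2100−1800 = 300; 2100−1900 = 200.
Aggregate gap = £7,700.

£7,700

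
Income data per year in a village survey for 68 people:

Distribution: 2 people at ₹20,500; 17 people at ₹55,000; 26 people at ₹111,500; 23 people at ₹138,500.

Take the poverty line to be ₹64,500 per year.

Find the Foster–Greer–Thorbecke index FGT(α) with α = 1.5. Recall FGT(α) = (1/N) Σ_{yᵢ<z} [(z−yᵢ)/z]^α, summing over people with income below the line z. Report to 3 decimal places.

Below the line: 2×₹20,500, 17×₹55,000 (q = 19 of N = 68).
Relative gaps: (64500−20500)/64500 = 0.6822 (×2); (64500−55000)/64500 = 0.1473 (×17).
Raised to α = 1.5: 0.56343 (×2); 0.05653 (×17).
Sum = 2.087795; FGT(1.5) = 2.087795 / 68 = 0.031.

0.031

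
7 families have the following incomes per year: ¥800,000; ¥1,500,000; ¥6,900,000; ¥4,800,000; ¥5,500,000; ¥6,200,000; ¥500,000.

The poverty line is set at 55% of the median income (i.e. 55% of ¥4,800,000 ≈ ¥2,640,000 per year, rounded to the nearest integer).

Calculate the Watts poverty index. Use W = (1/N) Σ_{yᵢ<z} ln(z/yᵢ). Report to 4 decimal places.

Below z: ¥500,000, ¥800,000, ¥1,500,000 (q = 3 of N = 7).
ln(z/y) terms: ln(2640000/500000) = 1.6639; ln(2640000/800000) = 1.1939; ln(2640000/1500000) = 0.5653.
W = 3.423162 / 7 = 0.4890.

0.4890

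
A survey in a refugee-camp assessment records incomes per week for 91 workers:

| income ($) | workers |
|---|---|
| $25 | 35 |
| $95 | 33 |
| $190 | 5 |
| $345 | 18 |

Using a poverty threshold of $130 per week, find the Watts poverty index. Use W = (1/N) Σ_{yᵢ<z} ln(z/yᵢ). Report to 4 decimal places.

Below z: 35×$25, 33×$95 (q = 68 of N = 91).
Log gaps: ln(130/25) = 1.6487 (×35); ln(130/95) = 0.3137 (×33).
W = 68.053751 / 91 = 0.7478.

0.7478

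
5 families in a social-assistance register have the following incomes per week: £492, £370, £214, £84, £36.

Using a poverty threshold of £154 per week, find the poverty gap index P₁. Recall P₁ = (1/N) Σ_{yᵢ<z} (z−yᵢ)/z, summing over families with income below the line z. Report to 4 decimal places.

Below z: £36, £84 (q = 2 of N = 5).
Shortfall ratios: (154−36)/154 = 0.7662; (154−84)/154 = 0.4545.
Σ = 1.220779. Dividing by the full population N = 5 gives P₁ = 0.2442.

0.2442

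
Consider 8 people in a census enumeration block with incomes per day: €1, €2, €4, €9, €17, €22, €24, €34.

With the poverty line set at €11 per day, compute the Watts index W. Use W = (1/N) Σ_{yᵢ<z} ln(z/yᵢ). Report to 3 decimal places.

Incomes under z: €1, €2, €4, €9 (q = 4 of N = 8).
Log gaps: ln(11/1) = 2.3979; ln(11/2) = 1.7047; ln(11/4) = 1.0116; ln(11/9) = 0.2007.
W = 5.314915 / 8 = 0.664.

0.664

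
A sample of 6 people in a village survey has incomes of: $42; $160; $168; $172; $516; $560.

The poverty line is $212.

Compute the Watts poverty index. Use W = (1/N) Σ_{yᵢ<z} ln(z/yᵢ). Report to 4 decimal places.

Incomes under z: $42, $160, $168, $172 (q = 4 of N = 6).
Log gaps: ln(212/42) = 1.6189; ln(212/160) = 0.2814; ln(212/168) = 0.2326; ln(212/172) = 0.2091.
W = 2.342043 / 6 = 0.3903.

0.3903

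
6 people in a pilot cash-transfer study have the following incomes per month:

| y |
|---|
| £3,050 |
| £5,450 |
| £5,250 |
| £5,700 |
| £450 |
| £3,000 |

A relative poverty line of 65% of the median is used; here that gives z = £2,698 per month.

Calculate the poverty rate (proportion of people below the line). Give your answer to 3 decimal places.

0.167

1 of the 6 people have income below £2,698.
H = 1/6 = 0.167.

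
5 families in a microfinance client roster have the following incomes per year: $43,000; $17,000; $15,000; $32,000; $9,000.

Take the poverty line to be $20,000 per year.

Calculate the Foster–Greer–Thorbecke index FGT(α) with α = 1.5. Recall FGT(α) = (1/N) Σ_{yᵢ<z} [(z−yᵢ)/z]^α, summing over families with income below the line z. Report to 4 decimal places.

0.1182

Poor units: $9,000, $15,000, $17,000 (q = 3 of N = 5).
Relative gaps: (20000−9000)/20000 = 0.5500; (20000−15000)/20000 = 0.2500; (20000−17000)/20000 = 0.1500.
Raised to α = 1.5: 0.40789; 0.12500; 0.05809.
Sum = 0.590986; FGT(1.5) = 0.590986 / 5 = 0.1182.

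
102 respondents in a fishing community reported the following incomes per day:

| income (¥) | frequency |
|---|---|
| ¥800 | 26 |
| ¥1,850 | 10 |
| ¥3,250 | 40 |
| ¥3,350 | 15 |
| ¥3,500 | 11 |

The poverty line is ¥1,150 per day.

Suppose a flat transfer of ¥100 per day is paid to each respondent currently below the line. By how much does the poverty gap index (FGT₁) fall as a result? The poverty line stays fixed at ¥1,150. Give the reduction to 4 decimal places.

0.0222

Before: below the line — 26×¥800; poverty gap index (FGT₁) = 0.077579.
After the ¥100 transfer: below the line — 26×¥900; poverty gap index (FGT₁) = 0.055413.
Reduction = 0.077579 − 0.055413 = 0.0222.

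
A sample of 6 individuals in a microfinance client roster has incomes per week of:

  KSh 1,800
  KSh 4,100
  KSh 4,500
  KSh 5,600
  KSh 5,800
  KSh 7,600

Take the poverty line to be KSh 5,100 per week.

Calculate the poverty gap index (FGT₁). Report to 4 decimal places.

0.1601

Below z: KSh 1,800, KSh 4,100, KSh 4,500 (q = 3 of N = 6).
Normalized shortfalls: (5100−1800)/5100 = 0.6471; (5100−4100)/5100 = 0.1961; (5100−4500)/5100 = 0.1176.
Sum of shortfalls = 0.960784; P₁ averages over all N: 0.960784 / 6 = 0.1601.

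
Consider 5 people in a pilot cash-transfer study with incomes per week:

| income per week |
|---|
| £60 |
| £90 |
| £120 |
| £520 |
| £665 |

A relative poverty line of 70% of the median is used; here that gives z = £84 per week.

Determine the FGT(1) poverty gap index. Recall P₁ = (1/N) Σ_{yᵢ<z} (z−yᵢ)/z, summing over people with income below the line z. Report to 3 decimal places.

0.057

Poor units: £60 (q = 1 of N = 5).
Normalized shortfalls: (84−60)/84 = 0.2857.
Sum of shortfalls = 0.285714; P₁ averages over all N: 0.285714 / 5 = 0.057.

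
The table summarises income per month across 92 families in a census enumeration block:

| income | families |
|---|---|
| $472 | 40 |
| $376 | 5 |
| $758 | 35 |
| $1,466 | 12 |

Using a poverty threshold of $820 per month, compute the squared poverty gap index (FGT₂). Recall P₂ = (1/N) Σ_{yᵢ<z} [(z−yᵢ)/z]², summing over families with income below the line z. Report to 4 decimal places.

0.0964

Incomes under z: 5×$376, 40×$472, 35×$758 (q = 80 of N = 92).
Normalized shortfalls: (820−376)/820 = 0.5415 (×5); (820−472)/820 = 0.4244 (×40); (820−758)/820 = 0.0756 (×35).
Squared: 0.2932 (×5); 0.1801 (×40); 0.0057 (×35).
Sum = 8.870286; P₂ = 8.870286 / 92 = 0.0964.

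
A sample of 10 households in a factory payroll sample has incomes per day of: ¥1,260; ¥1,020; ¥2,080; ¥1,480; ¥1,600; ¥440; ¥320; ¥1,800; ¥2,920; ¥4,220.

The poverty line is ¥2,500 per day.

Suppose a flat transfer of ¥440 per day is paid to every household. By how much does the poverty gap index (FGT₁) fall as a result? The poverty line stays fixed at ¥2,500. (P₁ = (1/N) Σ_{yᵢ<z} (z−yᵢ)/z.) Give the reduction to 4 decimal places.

Before: below the line — ¥320, ¥440, ¥1,020, ¥1,260, ¥1,480, ¥1,600, ¥1,800, ¥2,080; poverty gap index (FGT₁) = 0.400000.
After the ¥440 transfer: below the line — ¥760, ¥880, ¥1,460, ¥1,700, ¥1,920, ¥2,040, ¥2,240; poverty gap index (FGT₁) = 0.260000.
Reduction = 0.400000 − 0.260000 = 0.1400.

0.1400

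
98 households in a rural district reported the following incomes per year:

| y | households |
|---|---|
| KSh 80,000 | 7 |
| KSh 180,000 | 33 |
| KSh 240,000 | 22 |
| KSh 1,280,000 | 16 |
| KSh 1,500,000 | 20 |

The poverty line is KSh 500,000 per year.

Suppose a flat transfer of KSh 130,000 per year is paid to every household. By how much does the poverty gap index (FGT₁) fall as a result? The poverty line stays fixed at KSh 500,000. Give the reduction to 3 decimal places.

Before: below the line — 7×KSh 80,000, 33×KSh 180,000, 22×KSh 240,000; poverty gap index (FGT₁) = 0.39224.
After the KSh 130,000 transfer: below the line — 7×KSh 210,000, 33×KSh 310,000, 22×KSh 370,000; poverty gap index (FGT₁) = 0.22776.
Reduction = 0.39224 − 0.22776 = 0.164.

0.164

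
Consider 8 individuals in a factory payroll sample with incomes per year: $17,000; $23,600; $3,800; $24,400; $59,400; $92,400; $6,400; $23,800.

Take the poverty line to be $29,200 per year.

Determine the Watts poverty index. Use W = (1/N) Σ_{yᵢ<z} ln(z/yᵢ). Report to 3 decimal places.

0.587

Incomes under z: $3,800, $6,400, $17,000, $23,600, $23,800, $24,400 (q = 6 of N = 8).
ln(z/y) terms: ln(29200/3800) = 2.0392; ln(29200/6400) = 1.5179; ln(29200/17000) = 0.5410; ln(29200/23600) = 0.2129; ln(29200/23800) = 0.2045; ln(29200/24400) = 0.1796.
W = 4.694984 / 8 = 0.587.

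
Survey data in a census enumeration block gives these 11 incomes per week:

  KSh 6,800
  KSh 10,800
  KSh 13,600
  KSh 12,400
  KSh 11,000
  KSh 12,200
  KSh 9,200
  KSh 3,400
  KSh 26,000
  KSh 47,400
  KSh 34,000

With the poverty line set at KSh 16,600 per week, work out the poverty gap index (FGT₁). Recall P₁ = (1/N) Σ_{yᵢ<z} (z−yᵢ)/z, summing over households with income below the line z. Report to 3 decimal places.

0.292

Below the line: KSh 3,400, KSh 6,800, KSh 9,200, KSh 10,800, KSh 11,000, KSh 12,200, KSh 12,400, KSh 13,600 (q = 8 of N = 11).
Relative gaps: (16600−3400)/16600 = 0.7952; (16600−6800)/16600 = 0.5904; (16600−9200)/16600 = 0.4458; (16600−10800)/16600 = 0.3494; (16600−11000)/16600 = 0.3373; (16600−12200)/16600 = 0.2651; (16600−12400)/16600 = 0.2530; (16600−13600)/16600 = 0.1807.
Sum of shortfalls = 3.216867; P₁ averages over all N: 3.216867 / 11 = 0.292.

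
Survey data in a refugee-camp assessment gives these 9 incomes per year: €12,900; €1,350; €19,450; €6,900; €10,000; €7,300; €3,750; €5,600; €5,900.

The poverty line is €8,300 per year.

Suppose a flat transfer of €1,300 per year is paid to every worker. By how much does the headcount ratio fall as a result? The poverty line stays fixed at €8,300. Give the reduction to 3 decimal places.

0.111

Before: below the line — €1,350, €3,750, €5,600, €5,900, €6,900, €7,300; headcount ratio = 0.66667.
After the €1,300 transfer: below the line — €2,650, €5,050, €6,900, €7,200, €8,200; headcount ratio = 0.55556.
Reduction = 0.66667 − 0.55556 = 0.111.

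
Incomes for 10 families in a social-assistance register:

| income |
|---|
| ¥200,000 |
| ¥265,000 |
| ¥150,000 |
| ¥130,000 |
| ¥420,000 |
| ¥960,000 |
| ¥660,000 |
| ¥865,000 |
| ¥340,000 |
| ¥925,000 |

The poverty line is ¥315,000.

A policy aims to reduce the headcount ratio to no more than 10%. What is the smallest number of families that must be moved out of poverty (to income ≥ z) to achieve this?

3

4 of the 10 families are poor, so H = 4/10 = 0.400.
A headcount ratio of at most 10% allows at most ⌊0.10 × 10⌋ = 1 poor families.
So at least 4 − 1 = 3 must be lifted.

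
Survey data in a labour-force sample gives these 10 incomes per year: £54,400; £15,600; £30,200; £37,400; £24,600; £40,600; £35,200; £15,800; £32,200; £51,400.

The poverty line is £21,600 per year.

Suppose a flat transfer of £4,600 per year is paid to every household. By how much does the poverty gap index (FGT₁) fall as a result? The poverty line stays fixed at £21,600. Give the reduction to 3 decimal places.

Before: below the line — £15,600, £15,800; poverty gap index (FGT₁) = 0.05463.
After the £4,600 transfer: below the line — £20,200, £20,400; poverty gap index (FGT₁) = 0.01204.
Reduction = 0.05463 − 0.01204 = 0.043.

0.043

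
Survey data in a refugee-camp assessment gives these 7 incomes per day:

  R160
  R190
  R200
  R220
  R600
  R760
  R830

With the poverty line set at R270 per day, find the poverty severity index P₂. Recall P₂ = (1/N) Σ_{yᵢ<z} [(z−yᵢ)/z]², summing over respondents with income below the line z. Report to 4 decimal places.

Incomes under z: R160, R190, R200, R220 (q = 4 of N = 7).
Shortfall ratios: (270−160)/270 = 0.4074; (270−190)/270 = 0.2963; (270−200)/270 = 0.2593; (270−220)/270 = 0.1852.
Squared: 0.1660; 0.0878; 0.0672; 0.0343.
Sum = 0.355281; P₂ = 0.355281 / 7 = 0.0508.

0.0508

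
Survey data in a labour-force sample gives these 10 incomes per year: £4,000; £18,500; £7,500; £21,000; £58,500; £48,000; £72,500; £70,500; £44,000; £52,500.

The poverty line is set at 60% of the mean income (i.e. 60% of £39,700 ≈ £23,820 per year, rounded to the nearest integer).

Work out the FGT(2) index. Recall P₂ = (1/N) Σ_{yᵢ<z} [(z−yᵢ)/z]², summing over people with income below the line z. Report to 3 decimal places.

Below the line: £4,000, £7,500, £18,500, £21,000 (q = 4 of N = 10).
Normalized shortfalls: (23820−4000)/23820 = 0.8321; (23820−7500)/23820 = 0.6851; (23820−18500)/23820 = 0.2233; (23820−21000)/23820 = 0.1184.
Squared: 0.6923; 0.4694; 0.0499; 0.0140.
Sum = 1.225659; P₂ = 1.225659 / 10 = 0.123.

0.123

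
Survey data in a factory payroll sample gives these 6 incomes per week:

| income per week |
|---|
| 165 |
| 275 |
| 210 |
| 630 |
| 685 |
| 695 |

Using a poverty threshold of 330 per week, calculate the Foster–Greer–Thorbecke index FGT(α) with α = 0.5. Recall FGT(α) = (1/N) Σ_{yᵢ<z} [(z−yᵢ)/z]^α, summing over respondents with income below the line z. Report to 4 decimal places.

Incomes under z: 165, 210, 275 (q = 3 of N = 6).
Relative gaps: (330−165)/330 = 0.5000; (330−210)/330 = 0.3636; (330−275)/330 = 0.1667.
Raised to α = 0.5: 0.70711; 0.60302; 0.40825.
Sum = 1.718378; FGT(0.5) = 1.718378 / 6 = 0.2864.

0.2864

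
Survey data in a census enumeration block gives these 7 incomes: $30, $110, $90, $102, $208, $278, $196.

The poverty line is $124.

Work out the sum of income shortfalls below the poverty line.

$164

Poor units: $30, $90, $102, $110 (q = 4 of N = 7).
Individual gaps: 124−30 = 94; 124−90 = 34; 124−102 = 22; 124−110 = 14.
Aggregate gap = $164.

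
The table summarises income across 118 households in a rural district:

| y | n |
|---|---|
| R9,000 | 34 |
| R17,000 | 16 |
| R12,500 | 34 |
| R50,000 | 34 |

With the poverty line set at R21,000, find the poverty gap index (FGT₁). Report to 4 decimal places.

Below z: 34×R9,000, 34×R12,500, 16×R17,000 (q = 84 of N = 118).
Normalized shortfalls: (21000−9000)/21000 = 0.5714 (×34); (21000−12500)/21000 = 0.4048 (×34); (21000−17000)/21000 = 0.1905 (×16).
Sum of shortfalls = 36.238095; P₁ averages over all N: 36.238095 / 118 = 0.3071.

0.3071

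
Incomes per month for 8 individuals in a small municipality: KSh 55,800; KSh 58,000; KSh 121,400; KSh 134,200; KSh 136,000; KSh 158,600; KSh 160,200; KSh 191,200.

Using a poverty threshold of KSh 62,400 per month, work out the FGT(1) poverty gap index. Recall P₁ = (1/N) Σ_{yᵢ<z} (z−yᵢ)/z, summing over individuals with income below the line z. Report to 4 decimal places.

Poor units: KSh 55,800, KSh 58,000 (q = 2 of N = 8).
Gap ratios (z−y)/z: (62400−55800)/62400 = 0.1058; (62400−58000)/62400 = 0.0705.
Sum of shortfalls = 0.176282; P₁ averages over all N: 0.176282 / 8 = 0.0220.

0.0220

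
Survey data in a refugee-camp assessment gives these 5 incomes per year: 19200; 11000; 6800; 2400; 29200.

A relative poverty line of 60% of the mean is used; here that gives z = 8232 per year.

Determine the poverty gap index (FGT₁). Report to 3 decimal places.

Below z: 2400, 6800 (q = 2 of N = 5).
Normalized shortfalls: (8232−2400)/8232 = 0.7085; (8232−6800)/8232 = 0.1740.
Sum of shortfalls = 0.882410; P₁ averages over all N: 0.882410 / 5 = 0.176.

0.176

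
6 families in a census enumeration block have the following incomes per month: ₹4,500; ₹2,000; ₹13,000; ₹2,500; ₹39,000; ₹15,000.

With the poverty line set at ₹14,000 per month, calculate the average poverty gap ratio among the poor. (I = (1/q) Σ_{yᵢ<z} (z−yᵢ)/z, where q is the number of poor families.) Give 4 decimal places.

Below the line: ₹2,000, ₹2,500, ₹4,500, ₹13,000 (q = 4 of N = 6).
Relative gaps: 0.8571, 0.8214, 0.6786, 0.0714; sum = 2.428571.
I averages over the q = 4 poor units only: 2.428571 / 4 = 0.6071.

0.6071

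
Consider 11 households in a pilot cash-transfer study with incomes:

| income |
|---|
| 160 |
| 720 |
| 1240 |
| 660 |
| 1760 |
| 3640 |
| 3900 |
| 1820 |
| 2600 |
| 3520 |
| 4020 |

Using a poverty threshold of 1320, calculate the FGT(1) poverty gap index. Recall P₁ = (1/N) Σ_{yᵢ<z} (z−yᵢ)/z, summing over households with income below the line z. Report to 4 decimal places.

0.1722

Poor units: 160, 660, 720, 1240 (q = 4 of N = 11).
Shortfall ratios: (1320−160)/1320 = 0.8788; (1320−660)/1320 = 0.5000; (1320−720)/1320 = 0.4545; (1320−1240)/1320 = 0.0606.
Σ = 1.893939. Dividing by the full population N = 11 gives P₁ = 0.1722.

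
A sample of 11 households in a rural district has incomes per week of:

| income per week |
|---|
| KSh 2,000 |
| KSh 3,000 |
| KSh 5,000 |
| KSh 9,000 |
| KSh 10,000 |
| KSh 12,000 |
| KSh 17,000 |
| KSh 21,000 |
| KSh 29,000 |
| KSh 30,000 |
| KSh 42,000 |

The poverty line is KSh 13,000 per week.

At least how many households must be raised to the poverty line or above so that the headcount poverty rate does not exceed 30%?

3

6 of the 11 households are poor, so H = 6/11 = 0.545.
A headcount ratio of at most 30% allows at most ⌊0.30 × 11⌋ = 3 poor households.
So at least 6 − 3 = 3 must be lifted.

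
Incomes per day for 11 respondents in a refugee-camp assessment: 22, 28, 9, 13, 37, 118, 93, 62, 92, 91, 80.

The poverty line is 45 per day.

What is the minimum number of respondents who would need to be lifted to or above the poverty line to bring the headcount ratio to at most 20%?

5 of the 11 respondents are poor, so H = 5/11 = 0.455.
A headcount ratio of at most 20% allows at most ⌊0.20 × 11⌋ = 2 poor respondents.
So at least 5 − 2 = 3 must be lifted.

3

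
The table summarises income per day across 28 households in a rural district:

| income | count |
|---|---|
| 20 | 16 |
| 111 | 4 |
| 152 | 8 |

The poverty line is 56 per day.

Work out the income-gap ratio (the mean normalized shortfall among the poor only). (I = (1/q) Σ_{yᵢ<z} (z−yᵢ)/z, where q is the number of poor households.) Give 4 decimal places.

0.6429

Below z: 16×20 (q = 16 of N = 28).
Relative gaps: 0.6429 (×16); sum = 10.285714.
I averages over the q = 16 poor units only: 10.285714 / 16 = 0.6429.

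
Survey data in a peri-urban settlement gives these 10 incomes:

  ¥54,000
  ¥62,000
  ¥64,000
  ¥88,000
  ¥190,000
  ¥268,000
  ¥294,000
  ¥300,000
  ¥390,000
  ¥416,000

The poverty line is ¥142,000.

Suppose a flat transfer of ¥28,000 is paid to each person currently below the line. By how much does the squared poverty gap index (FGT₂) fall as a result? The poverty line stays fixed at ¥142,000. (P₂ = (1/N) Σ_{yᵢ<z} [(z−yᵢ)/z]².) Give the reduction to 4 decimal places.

Before: below the line — ¥54,000, ¥62,000, ¥64,000, ¥88,000; squared poverty gap index (FGT₂) = 0.114779.
After the ¥28,000 transfer: below the line — ¥82,000, ¥90,000, ¥92,000, ¥116,000; squared poverty gap index (FGT₂) = 0.047014.
Reduction = 0.114779 − 0.047014 = 0.0678.

0.0678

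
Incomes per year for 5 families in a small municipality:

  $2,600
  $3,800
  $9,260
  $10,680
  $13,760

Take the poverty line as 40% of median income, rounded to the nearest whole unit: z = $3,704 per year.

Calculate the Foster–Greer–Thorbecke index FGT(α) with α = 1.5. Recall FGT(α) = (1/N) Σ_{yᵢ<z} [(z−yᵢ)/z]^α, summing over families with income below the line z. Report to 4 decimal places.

Incomes under z: $2,600 (q = 1 of N = 5).
Relative gaps: (3704−2600)/3704 = 0.2981.
Raised to α = 1.5: 0.16272.
Sum = 0.162722; FGT(1.5) = 0.162722 / 5 = 0.0325.

0.0325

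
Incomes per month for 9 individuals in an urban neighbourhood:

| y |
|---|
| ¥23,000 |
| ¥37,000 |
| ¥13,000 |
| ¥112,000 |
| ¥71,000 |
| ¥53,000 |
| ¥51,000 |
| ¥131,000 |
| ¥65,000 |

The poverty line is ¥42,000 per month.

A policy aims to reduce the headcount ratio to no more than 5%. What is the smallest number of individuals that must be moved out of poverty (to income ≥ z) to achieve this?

3

Currently q = 3 of N = 9 are below the line (H = 0.333).
A headcount ratio of at most 5% allows at most ⌊0.05 × 9⌋ = 0 poor individuals.
So at least 3 − 0 = 3 must be lifted.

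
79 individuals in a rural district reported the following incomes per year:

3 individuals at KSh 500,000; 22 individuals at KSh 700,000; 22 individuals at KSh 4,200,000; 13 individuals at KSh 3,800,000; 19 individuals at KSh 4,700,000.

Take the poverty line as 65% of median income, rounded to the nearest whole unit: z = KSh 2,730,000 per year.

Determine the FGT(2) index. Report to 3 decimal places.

Poor units: 3×KSh 500,000, 22×KSh 700,000 (q = 25 of N = 79).
Relative gaps: (2730000−500000)/2730000 = 0.8168 (×3); (2730000−700000)/2730000 = 0.7436 (×22).
Squared: 0.6672 (×3); 0.5529 (×22).
Sum = 14.166096; P₂ = 14.166096 / 79 = 0.179.

0.179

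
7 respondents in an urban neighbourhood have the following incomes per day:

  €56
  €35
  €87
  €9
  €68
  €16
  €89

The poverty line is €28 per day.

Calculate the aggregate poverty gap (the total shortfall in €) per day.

Below the line: €9, €16 (q = 2 of N = 7).
Individual gaps: 28−9 = 19; 28−16 = 12.
Aggregate gap = €31.

€31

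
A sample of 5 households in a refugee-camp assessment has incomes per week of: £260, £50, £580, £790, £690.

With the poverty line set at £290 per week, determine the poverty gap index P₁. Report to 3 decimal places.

0.186

Incomes under z: £50, £260 (q = 2 of N = 5).
Gap ratios (z−y)/z: (290−50)/290 = 0.8276; (290−260)/290 = 0.1034.
Sum of shortfalls = 0.931034; P₁ averages over all N: 0.931034 / 5 = 0.186.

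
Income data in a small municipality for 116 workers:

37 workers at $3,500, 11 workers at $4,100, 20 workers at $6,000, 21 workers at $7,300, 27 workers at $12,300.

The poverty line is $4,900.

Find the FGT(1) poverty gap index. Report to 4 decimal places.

Poor units: 37×$3,500, 11×$4,100 (q = 48 of N = 116).
Relative gaps: (4900−3500)/4900 = 0.2857 (×37); (4900−4100)/4900 = 0.1633 (×11).
Σ = 12.367347. Dividing by the full population N = 116 gives P₁ = 0.1066.

0.1066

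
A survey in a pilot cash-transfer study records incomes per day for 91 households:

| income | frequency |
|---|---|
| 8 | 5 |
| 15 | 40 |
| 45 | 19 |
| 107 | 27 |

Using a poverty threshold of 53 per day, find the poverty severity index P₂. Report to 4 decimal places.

Poor units: 5×8, 40×15, 19×45 (q = 64 of N = 91).
Gap ratios (z−y)/z: (53−8)/53 = 0.8491 (×5); (53−15)/53 = 0.7170 (×40); (53−45)/53 = 0.1509 (×19).
Squared: 0.7209 (×5); 0.5141 (×40); 0.0228 (×19).
Sum = 24.599858; P₂ = 24.599858 / 91 = 0.2703.

0.2703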